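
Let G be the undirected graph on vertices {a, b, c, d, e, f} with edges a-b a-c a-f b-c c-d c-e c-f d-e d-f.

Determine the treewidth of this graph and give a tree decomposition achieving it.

Treewidth 2.
One optimal decomposition is:
Bags: B1 = {c, d, e}  B2 = {c, d, f}  B3 = {a, c, f}  B4 = {a, b, c}
Tree: B1–B2, B2–B3, B3–B4

Every bag has size at most 3, so the width is 3 − 1 = 2 and tw(G) ≤ 2. Conversely, {c, d, e} is a clique of size 3, and the vertices of any clique must share a bag in every tree decomposition; so some bag has ≥ 3 vertices and tw(G) ≥ 2. The upper and lower bounds meet at 2, so that is the treewidth.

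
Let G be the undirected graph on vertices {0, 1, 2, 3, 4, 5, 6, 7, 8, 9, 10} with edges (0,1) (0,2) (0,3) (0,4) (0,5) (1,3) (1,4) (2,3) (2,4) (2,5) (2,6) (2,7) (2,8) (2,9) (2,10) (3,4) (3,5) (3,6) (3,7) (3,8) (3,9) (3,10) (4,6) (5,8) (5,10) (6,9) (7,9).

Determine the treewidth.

3

A width-3 tree decomposition is:
Bags: B1 = {0, 2, 3, 4}  B2 = {2, 3, 4, 6}  B3 = {0, 2, 3, 5}  B4 = {2, 3, 5, 10}  B5 = {2, 3, 6, 9}  B6 = {2, 3, 5, 8}  B7 = {0, 1, 3, 4}  B8 = {2, 3, 7, 9}
Tree: B1–B2, B1–B3, B3–B4, B2–B5, B4–B6, B1–B7, B5–B8
Each bag holds 4 vertices, so the decomposition has width 3, which upper-bounds the treewidth. Conversely, {0, 1, 3, 4} is a clique of size 4, and the vertices of any clique must share a bag in every tree decomposition; so some bag has ≥ 4 vertices and tw(G) ≥ 3. Combining the bounds, tw(G) = 3.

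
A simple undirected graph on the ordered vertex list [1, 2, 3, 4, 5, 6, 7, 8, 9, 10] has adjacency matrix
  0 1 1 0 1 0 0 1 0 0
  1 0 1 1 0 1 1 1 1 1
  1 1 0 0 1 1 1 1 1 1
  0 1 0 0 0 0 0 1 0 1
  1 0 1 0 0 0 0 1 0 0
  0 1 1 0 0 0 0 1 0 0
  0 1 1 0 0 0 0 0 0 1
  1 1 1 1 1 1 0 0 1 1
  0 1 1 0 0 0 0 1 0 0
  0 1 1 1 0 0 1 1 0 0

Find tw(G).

A width-3 tree decomposition is:
Bags: B1 = {1, 2, 3, 8}  B2 = {2, 3, 6, 8}  B3 = {2, 3, 8, 9}  B4 = {2, 3, 8, 10}  B5 = {2, 3, 7, 10}  B6 = {2, 4, 8, 10}  B7 = {1, 3, 5, 8}
Tree: B1–B2, B2–B3, B3–B4, B4–B5, B4–B6, B1–B7
The largest bag has 4 vertices, giving width 3; this decomposition certifies tw(G) ≤ 3. For the lower bound, the 4 vertices {1, 2, 3, 8} are pairwise adjacent, and any tree decomposition puts a clique entirely inside one bag — forcing width ≥ 3. The upper and lower bounds meet at 3, so that is the treewidth.

3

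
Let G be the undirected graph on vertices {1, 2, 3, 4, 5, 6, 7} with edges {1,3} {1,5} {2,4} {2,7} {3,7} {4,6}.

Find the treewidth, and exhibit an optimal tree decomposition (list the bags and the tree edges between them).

Treewidth 1.
One optimal decomposition is:
Bags: B1 = {4, 6}  B2 = {2, 4}  B3 = {2, 7}  B4 = {3, 7}  B5 = {1, 3}  B6 = {1, 5}
Tree: B1–B2, B2–B3, B3–B4, B4–B5, B5–B6

Each bag holds 2 vertices, so the decomposition has width 1, which upper-bounds the treewidth. Since G has at least one edge (e.g. 6–4), it is not an edgeless graph, so tw(G) ≥ 1. Combining the bounds, tw(G) = 1.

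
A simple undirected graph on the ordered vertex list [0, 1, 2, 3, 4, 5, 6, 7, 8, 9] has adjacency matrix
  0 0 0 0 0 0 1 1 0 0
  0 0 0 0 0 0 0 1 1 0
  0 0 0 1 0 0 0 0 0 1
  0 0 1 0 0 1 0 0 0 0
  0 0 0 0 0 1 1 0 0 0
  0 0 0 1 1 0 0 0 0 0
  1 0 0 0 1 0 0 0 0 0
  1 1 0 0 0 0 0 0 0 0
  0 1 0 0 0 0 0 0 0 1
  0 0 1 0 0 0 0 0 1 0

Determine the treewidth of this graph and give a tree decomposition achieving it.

Treewidth 2.
Bags: B1 = {3, 4, 5}  B2 = {3, 4, 6}  B3 = {0, 3, 6}  B4 = {0, 3, 7}  B5 = {1, 3, 7}  B6 = {1, 3, 8}  B7 = {3, 8, 9}  B8 = {2, 3, 9}
Tree: B1–B2, B2–B3, B3–B4, B4–B5, B5–B6, B6–B7, B7–B8

The largest bag has 3 vertices, giving width 2; this decomposition certifies tw(G) ≤ 2. For the lower bound, G contains the cycle 3–5–4–6–0–7–1–8–9–2–3, so G is not a forest; only forests have treewidth ≤ 1, hence tw(G) ≥ 2. Therefore the treewidth is 2.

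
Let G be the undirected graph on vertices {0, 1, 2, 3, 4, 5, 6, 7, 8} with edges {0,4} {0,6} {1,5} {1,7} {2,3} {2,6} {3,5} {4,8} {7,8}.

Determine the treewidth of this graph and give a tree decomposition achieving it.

Treewidth 2.
One optimal decomposition is:
Bags: B1 = {0, 4, 6}  B2 = {2, 4, 6}  B3 = {2, 3, 4}  B4 = {3, 4, 5}  B5 = {1, 4, 5}  B6 = {1, 4, 7}  B7 = {4, 7, 8}
Tree: B1–B2, B2–B3, B3–B4, B4–B5, B5–B6, B6–B7

Each bag holds 3 vertices, so the decomposition has width 2, which upper-bounds the treewidth. For the lower bound, G contains the cycle 4–0–6–2–3–5–1–7–8–4, so G is not a forest; only forests have treewidth ≤ 1, hence tw(G) ≥ 2. The upper and lower bounds meet at 2, so that is the treewidth.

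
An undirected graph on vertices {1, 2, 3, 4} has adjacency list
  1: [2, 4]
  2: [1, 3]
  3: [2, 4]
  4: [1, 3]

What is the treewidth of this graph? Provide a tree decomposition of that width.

Treewidth 2.
One such decomposition:
Bags: B1 = {2, 3, 4}  B2 = {1, 2, 4}
Tree: B1–B2

The largest bag has 3 vertices, giving width 2; this decomposition certifies tw(G) ≤ 2. The edges 4–3–2–1–4 form a cycle, so G is not a tree and its treewidth is at least 2. The upper and lower bounds meet at 2, so that is the treewidth.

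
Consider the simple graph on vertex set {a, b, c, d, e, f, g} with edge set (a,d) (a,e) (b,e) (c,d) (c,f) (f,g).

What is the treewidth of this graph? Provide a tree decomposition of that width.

The largest bag has 2 vertices, giving width 1; this decomposition certifies tw(G) ≤ 1. G has an edge, so its treewidth is at least 1. The upper and lower bounds meet at 1, so that is the treewidth.

Treewidth 1.
One such decomposition:
Bags: B1 = {b, e}  B2 = {a, e}  B3 = {a, d}  B4 = {c, d}  B5 = {c, f}  B6 = {f, g}
Tree: B1–B2, B2–B3, B3–B4, B4–B5, B5–B6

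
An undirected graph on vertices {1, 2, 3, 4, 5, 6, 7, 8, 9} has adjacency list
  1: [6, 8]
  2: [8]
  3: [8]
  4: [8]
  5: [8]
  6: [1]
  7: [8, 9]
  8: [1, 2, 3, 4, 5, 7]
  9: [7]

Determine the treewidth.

1

A width-1 tree decomposition is:
Bags: B1 = {7, 8}  B2 = {1, 8}  B3 = {3, 8}  B4 = {7, 9}  B5 = {1, 6}  B6 = {4, 8}  B7 = {2, 8}  B8 = {5, 8}
Tree: B1–B2, B1–B3, B1–B4, B2–B5, B1–B6, B3–B7, B2–B8
Every bag has size at most 2, so the width is 2 − 1 = 1 and tw(G) ≤ 1. Since G has at least one edge (e.g. 7–8), it is not an edgeless graph, so tw(G) ≥ 1. The upper and lower bounds meet at 1, so that is the treewidth.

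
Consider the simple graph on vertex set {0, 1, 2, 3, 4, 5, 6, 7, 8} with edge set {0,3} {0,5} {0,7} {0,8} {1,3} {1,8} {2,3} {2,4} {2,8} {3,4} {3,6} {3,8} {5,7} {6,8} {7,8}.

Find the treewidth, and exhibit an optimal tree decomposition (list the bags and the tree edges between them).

The largest bag has 3 vertices, giving width 2; this decomposition certifies tw(G) ≤ 2. Conversely, {0, 3, 8} is a clique of size 3, and the vertices of any clique must share a bag in every tree decomposition; so some bag has ≥ 3 vertices and tw(G) ≥ 2. Hence tw(G) = 2 exactly.

Treewidth 2.
One optimal decomposition is:
Bags: B1 = {2, 3, 8}  B2 = {2, 3, 4}  B3 = {0, 3, 8}  B4 = {0, 7, 8}  B5 = {1, 3, 8}  B6 = {3, 6, 8}  B7 = {0, 5, 7}
Tree: B1–B2, B1–B3, B3–B4, B3–B5, B3–B6, B4–B7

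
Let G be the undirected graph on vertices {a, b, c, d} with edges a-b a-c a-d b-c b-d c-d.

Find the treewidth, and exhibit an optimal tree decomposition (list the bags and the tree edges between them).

With just one bag of size 4, the width is 4 − 1 = 3, so tw(G) ≤ 3. For the lower bound, the 4 vertices {a, b, c, d} are pairwise adjacent, and any tree decomposition puts a clique entirely inside one bag — forcing width ≥ 3. Combining the bounds, tw(G) = 3.

Treewidth 3.
One such decomposition:
Bags: B1 = {a, b, c, d}
Tree: (single bag)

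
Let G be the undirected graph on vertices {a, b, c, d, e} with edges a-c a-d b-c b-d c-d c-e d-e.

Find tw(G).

A width-2 tree decomposition is:
Bags: B1 = {a, c, d}  B2 = {b, c, d}  B3 = {c, d, e}
Tree: B1–B2, B2–B3
The largest bag has 3 vertices, giving width 2; this decomposition certifies tw(G) ≤ 2. Conversely, {c, d, e} is a clique of size 3, and the vertices of any clique must share a bag in every tree decomposition; so some bag has ≥ 3 vertices and tw(G) ≥ 2. Hence tw(G) = 2 exactly.

2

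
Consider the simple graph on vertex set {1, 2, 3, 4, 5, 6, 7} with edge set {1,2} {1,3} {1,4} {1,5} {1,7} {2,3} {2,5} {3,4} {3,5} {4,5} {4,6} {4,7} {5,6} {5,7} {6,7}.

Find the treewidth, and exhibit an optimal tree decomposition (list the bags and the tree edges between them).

Treewidth 3.
One such decomposition:
Bags: B1 = {1, 3, 4, 5}  B2 = {1, 4, 5, 7}  B3 = {4, 5, 6, 7}  B4 = {1, 2, 3, 5}
Tree: B1–B2, B2–B3, B1–B4

Every bag has size at most 4, so the width is 4 − 1 = 3 and tw(G) ≤ 3. On the other hand G contains the 4-clique {1, 2, 3, 5}. A clique must lie in a single bag of any decomposition, so no decomposition can have width below 3. Combining the bounds, tw(G) = 3.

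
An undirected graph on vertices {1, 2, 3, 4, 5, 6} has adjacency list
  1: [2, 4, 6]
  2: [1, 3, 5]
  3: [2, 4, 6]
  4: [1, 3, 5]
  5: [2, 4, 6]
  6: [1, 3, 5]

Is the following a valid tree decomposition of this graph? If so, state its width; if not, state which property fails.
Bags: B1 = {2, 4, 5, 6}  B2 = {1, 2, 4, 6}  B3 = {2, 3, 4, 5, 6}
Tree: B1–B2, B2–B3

No — bags containing vertex 5 are not connected in the tree.

A tree decomposition must satisfy three properties: every vertex lies in some bag; for every edge, both endpoints lie together in some bag; and for every vertex, the bags containing it form a connected subtree. Here bags containing vertex 5 are not connected in the tree, so the decomposition is invalid.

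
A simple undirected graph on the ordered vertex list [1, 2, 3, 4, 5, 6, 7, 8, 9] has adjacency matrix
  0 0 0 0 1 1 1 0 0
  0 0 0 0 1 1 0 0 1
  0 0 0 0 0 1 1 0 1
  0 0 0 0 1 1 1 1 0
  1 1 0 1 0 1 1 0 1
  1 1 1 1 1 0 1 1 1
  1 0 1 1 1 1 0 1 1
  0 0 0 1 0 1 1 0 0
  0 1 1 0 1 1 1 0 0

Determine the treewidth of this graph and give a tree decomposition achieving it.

Every bag has size at most 4, so the width is 4 − 1 = 3 and tw(G) ≤ 3. For the lower bound, the 4 vertices {2, 5, 6, 9} are pairwise adjacent, and any tree decomposition puts a clique entirely inside one bag — forcing width ≥ 3. The upper and lower bounds meet at 3, so that is the treewidth.

Treewidth 3.
One such decomposition:
Bags: B1 = {2, 5, 6, 9}  B2 = {5, 6, 7, 9}  B3 = {4, 5, 6, 7}  B4 = {1, 5, 6, 7}  B5 = {4, 6, 7, 8}  B6 = {3, 6, 7, 9}
Tree: B1–B2, B2–B3, B2–B4, B3–B5, B2–B6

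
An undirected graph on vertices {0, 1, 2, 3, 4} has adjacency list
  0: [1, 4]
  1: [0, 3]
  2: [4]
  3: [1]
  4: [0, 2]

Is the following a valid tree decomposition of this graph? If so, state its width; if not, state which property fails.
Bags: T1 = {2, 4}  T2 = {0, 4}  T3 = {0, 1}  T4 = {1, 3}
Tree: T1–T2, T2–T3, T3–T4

Yes; width 1.

Checking the three conditions: (i) the bags cover all of {0, 1, 2, 3, 4}; (ii) for each edge, some bag contains both endpoints; (iii) the bags containing any fixed vertex form a subtree. All hold, so the decomposition is valid with width 2 − 1 = 1.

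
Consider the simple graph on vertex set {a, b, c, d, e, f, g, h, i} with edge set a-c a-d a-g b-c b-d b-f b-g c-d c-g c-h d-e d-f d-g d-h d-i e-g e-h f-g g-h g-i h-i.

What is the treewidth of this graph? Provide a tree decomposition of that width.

Treewidth 3.
Bags: B1 = {a, c, d, g}  B2 = {c, d, g, h}  B3 = {d, e, g, h}  B4 = {b, c, d, g}  B5 = {d, g, h, i}  B6 = {b, d, f, g}
Tree: B1–B2, B2–B3, B2–B4, B2–B5, B4–B6

Each bag holds 4 vertices, so the decomposition has width 3, which upper-bounds the treewidth. For the lower bound, the 4 vertices {a, c, d, g} are pairwise adjacent, and any tree decomposition puts a clique entirely inside one bag — forcing width ≥ 3. Therefore the treewidth is 3.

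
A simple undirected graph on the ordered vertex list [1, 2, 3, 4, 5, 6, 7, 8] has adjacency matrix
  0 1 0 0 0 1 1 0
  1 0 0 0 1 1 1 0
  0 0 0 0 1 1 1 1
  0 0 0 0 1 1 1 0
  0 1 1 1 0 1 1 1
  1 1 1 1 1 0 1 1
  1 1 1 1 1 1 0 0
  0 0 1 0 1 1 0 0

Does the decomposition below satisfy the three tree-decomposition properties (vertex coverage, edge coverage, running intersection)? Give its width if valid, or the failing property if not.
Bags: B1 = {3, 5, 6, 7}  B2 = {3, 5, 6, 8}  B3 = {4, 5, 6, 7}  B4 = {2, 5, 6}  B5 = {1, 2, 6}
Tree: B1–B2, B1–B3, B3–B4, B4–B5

A tree decomposition must satisfy three properties: every vertex lies in some bag; for every edge, both endpoints lie together in some bag; and for every vertex, the bags containing it form a connected subtree. Here edge (7,2) lies in no bag, so the decomposition is invalid.

No — edge (7,2) lies in no bag.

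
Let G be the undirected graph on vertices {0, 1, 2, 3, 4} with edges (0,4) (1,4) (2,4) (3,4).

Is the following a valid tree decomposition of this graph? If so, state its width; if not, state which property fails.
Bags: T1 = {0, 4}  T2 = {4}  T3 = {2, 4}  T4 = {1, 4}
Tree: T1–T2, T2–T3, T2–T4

No — vertex 3 appears in no bag.

A tree decomposition must satisfy three properties: every vertex lies in some bag; for every edge, both endpoints lie together in some bag; and for every vertex, the bags containing it form a connected subtree. Here vertex 3 appears in no bag, so the decomposition is invalid.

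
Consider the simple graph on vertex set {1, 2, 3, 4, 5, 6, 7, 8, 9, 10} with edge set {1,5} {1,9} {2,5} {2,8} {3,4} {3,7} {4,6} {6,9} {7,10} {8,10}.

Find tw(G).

A width-2 tree decomposition is:
Bags: B1 = {4, 6, 9}  B2 = {1, 4, 9}  B3 = {1, 4, 5}  B4 = {2, 4, 5}  B5 = {2, 4, 8}  B6 = {4, 8, 10}  B7 = {4, 7, 10}  B8 = {3, 4, 7}
Tree: B1–B2, B2–B3, B3–B4, B4–B5, B5–B6, B6–B7, B7–B8
The largest bag has 3 vertices, giving width 2; this decomposition certifies tw(G) ≤ 2. Since 4–6–9–1–5–2–8–10–7–3–4 is a cycle in G, G is not acyclic. Forests are exactly the graphs of treewidth ≤ 1, so tw(G) ≥ 2. Combining the bounds, tw(G) = 2.

2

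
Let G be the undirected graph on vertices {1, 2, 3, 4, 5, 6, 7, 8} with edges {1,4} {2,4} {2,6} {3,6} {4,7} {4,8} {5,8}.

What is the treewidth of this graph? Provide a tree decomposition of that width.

The largest bag has 2 vertices, giving width 1; this decomposition certifies tw(G) ≤ 1. Since G has at least one edge (e.g. 2–4), it is not an edgeless graph, so tw(G) ≥ 1. Combining the bounds, tw(G) = 1.

Treewidth 1.
One such decomposition:
Bags: B1 = {2, 4}  B2 = {4, 8}  B3 = {2, 6}  B4 = {5, 8}  B5 = {3, 6}  B6 = {1, 4}  B7 = {4, 7}
Tree: B1–B2, B1–B3, B2–B4, B3–B5, B2–B6, B2–B7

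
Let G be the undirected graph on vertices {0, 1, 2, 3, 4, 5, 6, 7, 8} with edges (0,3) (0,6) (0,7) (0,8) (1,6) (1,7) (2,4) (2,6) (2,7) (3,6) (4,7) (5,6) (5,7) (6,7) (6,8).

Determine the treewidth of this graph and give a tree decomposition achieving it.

Each bag holds 3 vertices, so the decomposition has width 2, which upper-bounds the treewidth. For the lower bound, the 3 vertices {2, 4, 7} are pairwise adjacent, and any tree decomposition puts a clique entirely inside one bag — forcing width ≥ 2. Combining the bounds, tw(G) = 2.

Treewidth 2.
One such decomposition:
Bags: B1 = {0, 6, 8}  B2 = {0, 6, 7}  B3 = {2, 6, 7}  B4 = {5, 6, 7}  B5 = {1, 6, 7}  B6 = {2, 4, 7}  B7 = {0, 3, 6}
Tree: B1–B2, B2–B3, B3–B4, B2–B5, B3–B6, B2–B7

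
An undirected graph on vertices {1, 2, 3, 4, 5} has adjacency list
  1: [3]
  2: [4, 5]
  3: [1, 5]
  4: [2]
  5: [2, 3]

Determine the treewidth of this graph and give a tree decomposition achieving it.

Treewidth 1.
Bags: B1 = {1, 3}  B2 = {3, 5}  B3 = {2, 5}  B4 = {2, 4}
Tree: B1–B2, B2–B3, B3–B4

Every bag has size at most 2, so the width is 2 − 1 = 1 and tw(G) ≤ 1. Since G has at least one edge (e.g. 1–3), it is not an edgeless graph, so tw(G) ≥ 1. The upper and lower bounds meet at 1, so that is the treewidth.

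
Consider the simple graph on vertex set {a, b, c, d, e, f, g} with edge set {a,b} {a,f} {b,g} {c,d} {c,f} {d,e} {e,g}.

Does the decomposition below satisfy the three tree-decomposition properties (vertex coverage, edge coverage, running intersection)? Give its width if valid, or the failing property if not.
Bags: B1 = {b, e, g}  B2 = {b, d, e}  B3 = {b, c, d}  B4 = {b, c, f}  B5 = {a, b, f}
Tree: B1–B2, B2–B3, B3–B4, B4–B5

Yes; width 2.

Vertex coverage: the bags together contain {a, b, c, d, e, f, g}, the full vertex set. Edge coverage: each edge of G has both endpoints in at least one bag. Running intersection: for every vertex, the bags containing it form a connected subtree. All three properties hold, so this is a valid tree decomposition of width max|bag| − 1 = 2, and hence tw(G) ≤ 2.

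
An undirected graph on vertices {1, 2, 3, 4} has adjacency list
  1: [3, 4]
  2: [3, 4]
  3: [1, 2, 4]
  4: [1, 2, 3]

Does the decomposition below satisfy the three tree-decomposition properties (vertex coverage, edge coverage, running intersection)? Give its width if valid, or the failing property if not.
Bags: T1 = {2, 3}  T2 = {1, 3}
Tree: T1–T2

No — vertex 4 appears in no bag.

A tree decomposition must satisfy three properties: every vertex lies in some bag; for every edge, both endpoints lie together in some bag; and for every vertex, the bags containing it form a connected subtree. Here vertex 4 appears in no bag, so the decomposition is invalid.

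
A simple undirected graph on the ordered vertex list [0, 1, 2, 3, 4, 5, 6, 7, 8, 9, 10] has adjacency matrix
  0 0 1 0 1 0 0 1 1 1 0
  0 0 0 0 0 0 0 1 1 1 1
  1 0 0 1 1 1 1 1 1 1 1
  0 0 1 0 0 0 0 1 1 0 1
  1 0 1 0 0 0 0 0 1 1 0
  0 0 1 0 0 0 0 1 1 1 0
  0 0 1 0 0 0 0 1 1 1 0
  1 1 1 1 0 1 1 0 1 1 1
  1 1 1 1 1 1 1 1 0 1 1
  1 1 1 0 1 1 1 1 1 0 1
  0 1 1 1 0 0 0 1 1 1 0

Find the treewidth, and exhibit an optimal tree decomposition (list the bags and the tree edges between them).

Every bag has size at most 5, so the width is 5 − 1 = 4 and tw(G) ≤ 4. For the lower bound, the 5 vertices {1, 7, 8, 9, 10} are pairwise adjacent, and any tree decomposition puts a clique entirely inside one bag — forcing width ≥ 4. The upper and lower bounds meet at 4, so that is the treewidth.

Treewidth 4.
One such decomposition:
Bags: B1 = {2, 6, 7, 8, 9}  B2 = {2, 5, 7, 8, 9}  B3 = {2, 7, 8, 9, 10}  B4 = {1, 7, 8, 9, 10}  B5 = {0, 2, 7, 8, 9}  B6 = {0, 2, 4, 8, 9}  B7 = {2, 3, 7, 8, 10}
Tree: B1–B2, B2–B3, B3–B4, B3–B5, B5–B6, B3–B7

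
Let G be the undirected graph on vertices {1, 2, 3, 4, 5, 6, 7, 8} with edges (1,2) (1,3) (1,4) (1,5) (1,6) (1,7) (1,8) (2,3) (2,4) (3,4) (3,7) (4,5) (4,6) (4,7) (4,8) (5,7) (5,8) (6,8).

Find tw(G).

A width-3 tree decomposition is:
Bags: B1 = {1, 4, 5, 7}  B2 = {1, 4, 5, 8}  B3 = {1, 4, 6, 8}  B4 = {1, 3, 4, 7}  B5 = {1, 2, 3, 4}
Tree: B1–B2, B2–B3, B1–B4, B4–B5
Every bag has size at most 4, so the width is 4 − 1 = 3 and tw(G) ≤ 3. For the lower bound, the 4 vertices {1, 4, 5, 8} are pairwise adjacent, and any tree decomposition puts a clique entirely inside one bag — forcing width ≥ 3. Combining the bounds, tw(G) = 3.

3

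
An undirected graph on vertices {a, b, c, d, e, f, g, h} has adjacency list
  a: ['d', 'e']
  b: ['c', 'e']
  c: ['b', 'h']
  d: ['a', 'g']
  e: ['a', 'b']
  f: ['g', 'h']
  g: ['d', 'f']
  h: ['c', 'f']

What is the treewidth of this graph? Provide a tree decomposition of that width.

Every bag has size at most 3, so the width is 3 − 1 = 2 and tw(G) ≤ 2. For the lower bound, G contains the cycle b–e–a–d–g–f–h–c–b, so G is not a forest; only forests have treewidth ≤ 1, hence tw(G) ≥ 2. The upper and lower bounds meet at 2, so that is the treewidth.

Treewidth 2.
One such decomposition:
Bags: B1 = {a, b, e}  B2 = {a, b, d}  B3 = {b, d, g}  B4 = {b, f, g}  B5 = {b, f, h}  B6 = {b, c, h}
Tree: B1–B2, B2–B3, B3–B4, B4–B5, B5–B6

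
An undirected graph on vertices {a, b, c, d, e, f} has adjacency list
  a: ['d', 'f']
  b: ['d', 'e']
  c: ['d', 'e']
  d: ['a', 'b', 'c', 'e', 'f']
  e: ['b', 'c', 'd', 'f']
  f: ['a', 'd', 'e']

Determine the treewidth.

A width-2 tree decomposition is:
Bags: B1 = {d, e, f}  B2 = {c, d, e}  B3 = {b, d, e}  B4 = {a, d, f}
Tree: B1–B2, B2–B3, B1–B4
Each bag holds 3 vertices, so the decomposition has width 2, which upper-bounds the treewidth. For the lower bound, the 3 vertices {c, d, e} are pairwise adjacent, and any tree decomposition puts a clique entirely inside one bag — forcing width ≥ 2. The upper and lower bounds meet at 2, so that is the treewidth.

2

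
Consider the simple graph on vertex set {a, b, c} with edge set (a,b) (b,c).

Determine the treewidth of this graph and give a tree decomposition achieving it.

Every bag has size at most 2, so the width is 2 − 1 = 1 and tw(G) ≤ 1. G has an edge, so its treewidth is at least 1. The upper and lower bounds meet at 1, so that is the treewidth.

Treewidth 1.
One such decomposition:
Bags: B1 = {a, b}  B2 = {b, c}
Tree: B1–B2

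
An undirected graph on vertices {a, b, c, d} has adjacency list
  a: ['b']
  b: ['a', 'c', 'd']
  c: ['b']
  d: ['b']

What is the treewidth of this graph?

A width-1 tree decomposition is:
Bags: B1 = {b, c}  B2 = {a, b}  B3 = {b, d}
Tree: B1–B2, B1–B3
Each bag holds 2 vertices, so the decomposition has width 1, which upper-bounds the treewidth. G has an edge, so its treewidth is at least 1. The upper and lower bounds meet at 1, so that is the treewidth.

1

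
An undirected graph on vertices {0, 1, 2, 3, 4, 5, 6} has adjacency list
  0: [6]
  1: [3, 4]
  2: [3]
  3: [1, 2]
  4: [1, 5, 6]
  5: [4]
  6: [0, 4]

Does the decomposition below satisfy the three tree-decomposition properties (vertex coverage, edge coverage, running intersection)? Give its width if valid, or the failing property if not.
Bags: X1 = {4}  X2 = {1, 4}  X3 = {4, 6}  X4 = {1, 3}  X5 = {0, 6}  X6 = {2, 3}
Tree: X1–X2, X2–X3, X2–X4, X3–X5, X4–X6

A tree decomposition must satisfy three properties: every vertex lies in some bag; for every edge, both endpoints lie together in some bag; and for every vertex, the bags containing it form a connected subtree. Here vertex 5 appears in no bag, so the decomposition is invalid.

No — vertex 5 appears in no bag.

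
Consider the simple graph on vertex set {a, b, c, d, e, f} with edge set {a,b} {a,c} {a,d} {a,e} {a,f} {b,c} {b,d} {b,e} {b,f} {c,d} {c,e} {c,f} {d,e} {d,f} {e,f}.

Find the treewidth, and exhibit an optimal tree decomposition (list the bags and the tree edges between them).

A single bag containing all 6 vertices is trivially a valid decomposition of width 5. Conversely, {a, b, c, d, e, f} is a clique of size 6, and the vertices of any clique must share a bag in every tree decomposition; so some bag has ≥ 6 vertices and tw(G) ≥ 5. Hence tw(G) = 5 exactly.

Treewidth 5.
One optimal decomposition is:
Bags: B1 = {a, b, c, d, e, f}
Tree: (single bag)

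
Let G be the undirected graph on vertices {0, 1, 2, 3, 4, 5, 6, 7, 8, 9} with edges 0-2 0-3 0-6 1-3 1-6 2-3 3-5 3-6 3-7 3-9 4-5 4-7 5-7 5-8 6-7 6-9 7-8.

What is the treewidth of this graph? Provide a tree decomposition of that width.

The largest bag has 3 vertices, giving width 2; this decomposition certifies tw(G) ≤ 2. For the lower bound, the 3 vertices {5, 7, 8} are pairwise adjacent, and any tree decomposition puts a clique entirely inside one bag — forcing width ≥ 2. Combining the bounds, tw(G) = 2.

Treewidth 2.
One optimal decomposition is:
Bags: B1 = {3, 6, 7}  B2 = {3, 6, 9}  B3 = {3, 5, 7}  B4 = {0, 3, 6}  B5 = {4, 5, 7}  B6 = {5, 7, 8}  B7 = {1, 3, 6}  B8 = {0, 2, 3}
Tree: B1–B2, B1–B3, B1–B4, B3–B5, B5–B6, B2–B7, B4–B8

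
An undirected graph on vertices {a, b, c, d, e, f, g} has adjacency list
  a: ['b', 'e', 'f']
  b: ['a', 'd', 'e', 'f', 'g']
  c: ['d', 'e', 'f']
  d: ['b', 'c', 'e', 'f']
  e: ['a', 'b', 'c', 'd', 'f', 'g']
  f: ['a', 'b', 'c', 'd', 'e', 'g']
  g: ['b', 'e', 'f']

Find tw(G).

3

A width-3 tree decomposition is:
Bags: B1 = {b, d, e, f}  B2 = {b, e, f, g}  B3 = {c, d, e, f}  B4 = {a, b, e, f}
Tree: B1–B2, B1–B3, B2–B4
The largest bag has 4 vertices, giving width 3; this decomposition certifies tw(G) ≤ 3. Conversely, {c, d, e, f} is a clique of size 4, and the vertices of any clique must share a bag in every tree decomposition; so some bag has ≥ 4 vertices and tw(G) ≥ 3. Hence tw(G) = 3 exactly.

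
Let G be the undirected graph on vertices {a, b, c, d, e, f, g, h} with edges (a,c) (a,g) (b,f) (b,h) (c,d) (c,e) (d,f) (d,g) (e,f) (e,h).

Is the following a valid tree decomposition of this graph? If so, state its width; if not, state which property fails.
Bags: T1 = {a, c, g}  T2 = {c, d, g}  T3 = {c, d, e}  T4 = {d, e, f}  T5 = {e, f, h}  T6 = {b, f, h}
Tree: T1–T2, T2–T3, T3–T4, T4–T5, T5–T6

Checking the three conditions: (i) the bags cover all of {a, b, c, d, e, f, g, h}; (ii) for each edge, some bag contains both endpoints; (iii) the bags containing any fixed vertex form a subtree. All hold, so the decomposition is valid with width 3 − 1 = 2.

Yes; width 2.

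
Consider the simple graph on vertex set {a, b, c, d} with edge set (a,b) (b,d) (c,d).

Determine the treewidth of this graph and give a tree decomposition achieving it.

The largest bag has 2 vertices, giving width 1; this decomposition certifies tw(G) ≤ 1. Any graph with an edge has treewidth ≥ 1, and G has the edge d–c. Combining the bounds, tw(G) = 1.

Treewidth 1.
One such decomposition:
Bags: B1 = {c, d}  B2 = {b, d}  B3 = {a, b}
Tree: B1–B2, B2–B3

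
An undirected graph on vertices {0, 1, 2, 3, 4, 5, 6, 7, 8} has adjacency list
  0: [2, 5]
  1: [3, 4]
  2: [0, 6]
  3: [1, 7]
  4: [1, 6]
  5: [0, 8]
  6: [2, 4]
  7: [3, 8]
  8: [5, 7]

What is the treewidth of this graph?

2

A width-2 tree decomposition is:
Bags: B1 = {2, 4, 6}  B2 = {0, 2, 4}  B3 = {0, 4, 5}  B4 = {4, 5, 8}  B5 = {4, 7, 8}  B6 = {3, 4, 7}  B7 = {1, 3, 4}
Tree: B1–B2, B2–B3, B3–B4, B4–B5, B5–B6, B6–B7
Every bag has size at most 3, so the width is 3 − 1 = 2 and tw(G) ≤ 2. For the lower bound, G contains the cycle 4–6–2–0–5–8–7–3–1–4, so G is not a forest; only forests have treewidth ≤ 1, hence tw(G) ≥ 2. Therefore the treewidth is 2.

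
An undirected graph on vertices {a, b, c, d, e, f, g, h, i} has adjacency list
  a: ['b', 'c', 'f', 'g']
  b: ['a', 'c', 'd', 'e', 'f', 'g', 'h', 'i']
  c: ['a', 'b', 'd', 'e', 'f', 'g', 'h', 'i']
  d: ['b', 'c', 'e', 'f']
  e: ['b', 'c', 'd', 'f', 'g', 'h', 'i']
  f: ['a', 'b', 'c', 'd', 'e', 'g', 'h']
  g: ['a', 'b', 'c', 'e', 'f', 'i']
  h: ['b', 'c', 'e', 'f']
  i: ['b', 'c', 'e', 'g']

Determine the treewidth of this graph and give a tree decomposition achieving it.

Treewidth 4.
One optimal decomposition is:
Bags: B1 = {a, b, c, f, g}  B2 = {b, c, e, f, g}  B3 = {b, c, e, g, i}  B4 = {b, c, e, f, h}  B5 = {b, c, d, e, f}
Tree: B1–B2, B2–B3, B2–B4, B2–B5

Every bag has size at most 5, so the width is 5 − 1 = 4 and tw(G) ≤ 4. For the lower bound, the 5 vertices {b, c, d, e, f} are pairwise adjacent, and any tree decomposition puts a clique entirely inside one bag — forcing width ≥ 4. Therefore the treewidth is 4.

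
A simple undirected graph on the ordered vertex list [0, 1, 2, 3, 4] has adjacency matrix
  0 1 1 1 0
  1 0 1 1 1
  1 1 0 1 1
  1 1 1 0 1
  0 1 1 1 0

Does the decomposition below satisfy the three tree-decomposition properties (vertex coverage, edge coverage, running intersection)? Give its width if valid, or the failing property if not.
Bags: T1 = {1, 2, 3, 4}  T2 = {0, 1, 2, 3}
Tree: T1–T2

Checking the three conditions: (i) the bags cover all of {0, 1, 2, 3, 4}; (ii) for each edge, some bag contains both endpoints; (iii) the bags containing any fixed vertex form a subtree. All hold, so the decomposition is valid with width 4 − 1 = 3.

Yes; width 3.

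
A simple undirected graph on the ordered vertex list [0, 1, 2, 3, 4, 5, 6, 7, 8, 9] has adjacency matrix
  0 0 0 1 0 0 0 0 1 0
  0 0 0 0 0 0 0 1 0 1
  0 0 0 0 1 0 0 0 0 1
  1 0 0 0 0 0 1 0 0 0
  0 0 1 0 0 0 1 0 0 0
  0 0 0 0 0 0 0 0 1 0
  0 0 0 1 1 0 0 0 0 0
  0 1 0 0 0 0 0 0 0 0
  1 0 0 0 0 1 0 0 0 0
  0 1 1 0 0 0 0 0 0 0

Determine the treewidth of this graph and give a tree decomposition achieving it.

Treewidth 1.
One such decomposition:
Bags: B1 = {5, 8}  B2 = {0, 8}  B3 = {0, 3}  B4 = {3, 6}  B5 = {4, 6}  B6 = {2, 4}  B7 = {2, 9}  B8 = {1, 9}  B9 = {1, 7}
Tree: B1–B2, B2–B3, B3–B4, B4–B5, B5–B6, B6–B7, B7–B8, B8–B9

Every bag has size at most 2, so the width is 2 − 1 = 1 and tw(G) ≤ 1. Any graph with an edge has treewidth ≥ 1, and G has the edge 5–8. Therefore the treewidth is 1.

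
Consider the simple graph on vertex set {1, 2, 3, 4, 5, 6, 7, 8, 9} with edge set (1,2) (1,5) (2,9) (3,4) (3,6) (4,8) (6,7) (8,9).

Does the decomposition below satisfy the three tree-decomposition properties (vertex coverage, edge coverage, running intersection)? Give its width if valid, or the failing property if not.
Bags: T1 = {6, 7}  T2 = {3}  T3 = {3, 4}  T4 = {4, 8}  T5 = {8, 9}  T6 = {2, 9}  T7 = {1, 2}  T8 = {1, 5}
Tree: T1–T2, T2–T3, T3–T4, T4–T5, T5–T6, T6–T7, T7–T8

No — edge (6,3) lies in no bag.

A tree decomposition must satisfy three properties: every vertex lies in some bag; for every edge, both endpoints lie together in some bag; and for every vertex, the bags containing it form a connected subtree. Here edge (6,3) lies in no bag, so the decomposition is invalid.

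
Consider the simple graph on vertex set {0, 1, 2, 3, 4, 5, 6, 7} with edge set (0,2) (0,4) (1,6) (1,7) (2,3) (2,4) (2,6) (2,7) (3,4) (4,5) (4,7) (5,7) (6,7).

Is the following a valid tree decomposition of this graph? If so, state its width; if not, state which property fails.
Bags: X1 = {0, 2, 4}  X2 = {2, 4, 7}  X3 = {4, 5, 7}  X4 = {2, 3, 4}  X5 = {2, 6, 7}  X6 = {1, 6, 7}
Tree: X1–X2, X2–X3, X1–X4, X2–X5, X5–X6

Yes; width 2.

Vertex coverage: the bags together contain {0, 1, 2, 3, 4, 5, 6, 7}, the full vertex set. Edge coverage: each edge of G has both endpoints in at least one bag. Running intersection: for every vertex, the bags containing it form a connected subtree. All three properties hold, so this is a valid tree decomposition of width max|bag| − 1 = 2, and hence tw(G) ≤ 2.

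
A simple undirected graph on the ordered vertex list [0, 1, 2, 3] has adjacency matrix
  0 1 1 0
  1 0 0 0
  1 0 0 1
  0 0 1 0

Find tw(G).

A width-1 tree decomposition is:
Bags: B1 = {0, 1}  B2 = {0, 2}  B3 = {2, 3}
Tree: B1–B2, B2–B3
Each bag holds 2 vertices, so the decomposition has width 1, which upper-bounds the treewidth. G has an edge, so its treewidth is at least 1. The upper and lower bounds meet at 1, so that is the treewidth.

1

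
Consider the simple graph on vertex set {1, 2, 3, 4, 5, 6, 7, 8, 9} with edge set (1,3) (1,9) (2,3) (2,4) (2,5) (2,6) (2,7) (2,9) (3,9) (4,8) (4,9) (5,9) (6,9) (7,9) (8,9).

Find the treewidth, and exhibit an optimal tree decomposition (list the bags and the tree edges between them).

Treewidth 2.
One optimal decomposition is:
Bags: B1 = {2, 5, 9}  B2 = {2, 3, 9}  B3 = {2, 6, 9}  B4 = {1, 3, 9}  B5 = {2, 4, 9}  B6 = {2, 7, 9}  B7 = {4, 8, 9}
Tree: B1–B2, B2–B3, B2–B4, B2–B5, B5–B6, B5–B7

Each bag holds 3 vertices, so the decomposition has width 2, which upper-bounds the treewidth. On the other hand G contains the 3-clique {4, 8, 9}. A clique must lie in a single bag of any decomposition, so no decomposition can have width below 2. Combining the bounds, tw(G) = 2.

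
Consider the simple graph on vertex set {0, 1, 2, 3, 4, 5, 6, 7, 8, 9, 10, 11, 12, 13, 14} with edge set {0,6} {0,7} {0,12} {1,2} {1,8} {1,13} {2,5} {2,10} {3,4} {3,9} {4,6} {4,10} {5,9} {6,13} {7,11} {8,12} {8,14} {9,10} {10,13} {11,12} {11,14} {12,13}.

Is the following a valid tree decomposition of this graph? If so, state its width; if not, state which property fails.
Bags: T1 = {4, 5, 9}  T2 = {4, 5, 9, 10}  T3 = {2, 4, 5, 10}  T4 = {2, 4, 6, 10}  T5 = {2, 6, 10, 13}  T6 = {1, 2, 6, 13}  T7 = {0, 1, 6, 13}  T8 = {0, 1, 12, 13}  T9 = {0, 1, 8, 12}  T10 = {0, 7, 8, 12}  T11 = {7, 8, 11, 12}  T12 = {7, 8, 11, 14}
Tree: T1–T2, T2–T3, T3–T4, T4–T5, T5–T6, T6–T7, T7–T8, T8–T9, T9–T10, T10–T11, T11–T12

No — vertex 3 appears in no bag.

A tree decomposition must satisfy three properties: every vertex lies in some bag; for every edge, both endpoints lie together in some bag; and for every vertex, the bags containing it form a connected subtree. Here vertex 3 appears in no bag, so the decomposition is invalid.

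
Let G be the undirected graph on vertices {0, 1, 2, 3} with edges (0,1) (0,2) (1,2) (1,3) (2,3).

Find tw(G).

A width-2 tree decomposition is:
Bags: B1 = {0, 1, 2}  B2 = {1, 2, 3}
Tree: B1–B2
Every bag has size at most 3, so the width is 3 − 1 = 2 and tw(G) ≤ 2. On the other hand G contains the 3-clique {0, 1, 2}. A clique must lie in a single bag of any decomposition, so no decomposition can have width below 2. Hence tw(G) = 2 exactly.

2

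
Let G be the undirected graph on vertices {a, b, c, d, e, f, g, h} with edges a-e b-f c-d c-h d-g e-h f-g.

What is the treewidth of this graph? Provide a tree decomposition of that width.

The largest bag has 2 vertices, giving width 1; this decomposition certifies tw(G) ≤ 1. Any graph with an edge has treewidth ≥ 1, and G has the edge a–e. Hence tw(G) = 1 exactly.

Treewidth 1.
Bags: B1 = {a, e}  B2 = {e, h}  B3 = {c, h}  B4 = {c, d}  B5 = {d, g}  B6 = {f, g}  B7 = {b, f}
Tree: B1–B2, B2–B3, B3–B4, B4–B5, B5–B6, B6–B7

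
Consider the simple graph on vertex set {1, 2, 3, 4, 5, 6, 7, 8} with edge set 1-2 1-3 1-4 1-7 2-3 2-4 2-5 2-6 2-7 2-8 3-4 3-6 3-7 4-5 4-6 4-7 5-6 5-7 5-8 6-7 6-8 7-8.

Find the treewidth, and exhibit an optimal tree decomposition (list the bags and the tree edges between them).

Treewidth 4.
One optimal decomposition is:
Bags: B1 = {2, 5, 6, 7, 8}  B2 = {2, 4, 5, 6, 7}  B3 = {2, 3, 4, 6, 7}  B4 = {1, 2, 3, 4, 7}
Tree: B1–B2, B2–B3, B3–B4

The largest bag has 5 vertices, giving width 4; this decomposition certifies tw(G) ≤ 4. Conversely, {2, 5, 6, 7, 8} is a clique of size 5, and the vertices of any clique must share a bag in every tree decomposition; so some bag has ≥ 5 vertices and tw(G) ≥ 4. Therefore the treewidth is 4.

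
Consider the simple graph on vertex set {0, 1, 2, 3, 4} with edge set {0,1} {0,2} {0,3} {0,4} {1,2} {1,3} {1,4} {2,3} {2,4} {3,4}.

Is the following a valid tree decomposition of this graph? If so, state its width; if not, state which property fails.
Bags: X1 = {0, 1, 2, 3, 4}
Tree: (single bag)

Checking the three conditions: (i) the bags cover all of {0, 1, 2, 3, 4}; (ii) for each edge, some bag contains both endpoints; (iii) the bags containing any fixed vertex form a subtree. All hold, so the decomposition is valid with width 5 − 1 = 4.

Yes; width 4.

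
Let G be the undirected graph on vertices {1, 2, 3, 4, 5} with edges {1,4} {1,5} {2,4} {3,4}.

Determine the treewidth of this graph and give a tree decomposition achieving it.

The largest bag has 2 vertices, giving width 1; this decomposition certifies tw(G) ≤ 1. Any graph with an edge has treewidth ≥ 1, and G has the edge 1–4. Therefore the treewidth is 1.

Treewidth 1.
Bags: B1 = {1, 4}  B2 = {2, 4}  B3 = {1, 5}  B4 = {3, 4}
Tree: B1–B2, B1–B3, B2–B4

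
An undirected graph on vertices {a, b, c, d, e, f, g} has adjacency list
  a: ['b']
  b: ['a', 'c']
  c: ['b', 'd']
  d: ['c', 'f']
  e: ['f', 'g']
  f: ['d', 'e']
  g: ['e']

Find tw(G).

1

A width-1 tree decomposition is:
Bags: B1 = {a, b}  B2 = {b, c}  B3 = {c, d}  B4 = {d, f}  B5 = {e, f}  B6 = {e, g}
Tree: B1–B2, B2–B3, B3–B4, B4–B5, B5–B6
Each bag holds 2 vertices, so the decomposition has width 1, which upper-bounds the treewidth. G has an edge, so its treewidth is at least 1. Combining the bounds, tw(G) = 1.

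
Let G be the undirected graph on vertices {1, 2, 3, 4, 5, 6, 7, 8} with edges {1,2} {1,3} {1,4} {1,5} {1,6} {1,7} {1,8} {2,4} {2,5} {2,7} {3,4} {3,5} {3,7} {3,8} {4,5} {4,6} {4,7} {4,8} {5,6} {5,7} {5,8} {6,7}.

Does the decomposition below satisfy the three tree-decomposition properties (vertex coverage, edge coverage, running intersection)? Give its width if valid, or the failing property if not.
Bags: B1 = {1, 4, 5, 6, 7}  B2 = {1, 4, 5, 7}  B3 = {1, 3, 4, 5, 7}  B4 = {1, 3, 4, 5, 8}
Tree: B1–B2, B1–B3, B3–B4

No — vertex 2 appears in no bag.

A tree decomposition must satisfy three properties: every vertex lies in some bag; for every edge, both endpoints lie together in some bag; and for every vertex, the bags containing it form a connected subtree. Here vertex 2 appears in no bag, so the decomposition is invalid.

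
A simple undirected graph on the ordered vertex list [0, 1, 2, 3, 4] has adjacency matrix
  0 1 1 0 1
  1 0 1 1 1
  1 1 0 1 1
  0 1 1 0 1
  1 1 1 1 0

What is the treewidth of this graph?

A width-3 tree decomposition is:
Bags: B1 = {1, 2, 3, 4}  B2 = {0, 1, 2, 4}
Tree: B1–B2
Each bag holds 4 vertices, so the decomposition has width 3, which upper-bounds the treewidth. Conversely, {0, 1, 2, 4} is a clique of size 4, and the vertices of any clique must share a bag in every tree decomposition; so some bag has ≥ 4 vertices and tw(G) ≥ 3. Hence tw(G) = 3 exactly.

3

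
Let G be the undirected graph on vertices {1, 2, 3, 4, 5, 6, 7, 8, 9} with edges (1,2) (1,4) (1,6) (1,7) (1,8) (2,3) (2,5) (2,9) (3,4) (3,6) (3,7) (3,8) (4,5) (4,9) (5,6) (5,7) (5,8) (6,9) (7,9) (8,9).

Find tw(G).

A width-4 tree decomposition is:
Bags: B1 = {1, 2, 3, 5, 9}  B2 = {1, 3, 5, 6, 9}  B3 = {1, 3, 4, 5, 9}  B4 = {1, 3, 5, 7, 9}  B5 = {1, 3, 5, 8, 9}
Tree: B1–B2, B2–B3, B3–B4, B4–B5
Every bag has size at most 5, so the width is 5 − 1 = 4 and tw(G) ≤ 4. For the lower bound: the 5 vertex sets {1,2}, {3,6}, {4,9}, {5}, {7} are disjoint, each induces a connected subgraph, and every pair is joined by at least one edge of G. Contracting each set to a single vertex therefore yields K_{5} as a minor, and since treewidth is minor-monotone, tw(G) ≥ tw(K_{5}) = 4. Hence tw(G) = 4 exactly.

4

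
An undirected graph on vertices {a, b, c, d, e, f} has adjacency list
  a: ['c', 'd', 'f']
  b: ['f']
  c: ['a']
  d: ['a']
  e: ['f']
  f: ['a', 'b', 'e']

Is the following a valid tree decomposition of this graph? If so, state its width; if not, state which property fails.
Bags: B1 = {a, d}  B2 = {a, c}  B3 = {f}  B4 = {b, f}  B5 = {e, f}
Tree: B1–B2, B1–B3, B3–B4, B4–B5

A tree decomposition must satisfy three properties: every vertex lies in some bag; for every edge, both endpoints lie together in some bag; and for every vertex, the bags containing it form a connected subtree. Here edge (a,f) lies in no bag, so the decomposition is invalid.

No — edge (a,f) lies in no bag.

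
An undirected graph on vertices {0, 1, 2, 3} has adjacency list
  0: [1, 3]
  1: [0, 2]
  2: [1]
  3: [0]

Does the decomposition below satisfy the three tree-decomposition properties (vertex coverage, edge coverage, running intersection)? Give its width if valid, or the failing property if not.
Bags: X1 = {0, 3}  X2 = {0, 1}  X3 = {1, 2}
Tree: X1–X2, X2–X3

Vertex coverage: the bags together contain {0, 1, 2, 3}, the full vertex set. Edge coverage: each edge of G has both endpoints in at least one bag. Running intersection: for every vertex, the bags containing it form a connected subtree. All three properties hold, so this is a valid tree decomposition of width max|bag| − 1 = 1, and hence tw(G) ≤ 1.

Yes; width 1.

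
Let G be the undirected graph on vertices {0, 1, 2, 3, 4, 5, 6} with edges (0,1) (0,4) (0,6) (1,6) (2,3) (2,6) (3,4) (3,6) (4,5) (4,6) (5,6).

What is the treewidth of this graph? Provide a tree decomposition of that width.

Every bag has size at most 3, so the width is 3 − 1 = 2 and tw(G) ≤ 2. Conversely, {0, 1, 6} is a clique of size 3, and the vertices of any clique must share a bag in every tree decomposition; so some bag has ≥ 3 vertices and tw(G) ≥ 2. Therefore the treewidth is 2.

Treewidth 2.
One such decomposition:
Bags: B1 = {0, 4, 6}  B2 = {4, 5, 6}  B3 = {3, 4, 6}  B4 = {0, 1, 6}  B5 = {2, 3, 6}
Tree: B1–B2, B2–B3, B1–B4, B3–B5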